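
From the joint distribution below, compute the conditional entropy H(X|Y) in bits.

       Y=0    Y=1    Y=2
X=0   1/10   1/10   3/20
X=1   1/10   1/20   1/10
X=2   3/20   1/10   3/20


H(X|Y) = Σ_y p(y) H(X|Y=y)
  p(Y=0) = 7/20, H(X|Y=0) = 1.5567
  p(Y=1) = 1/4, H(X|Y=1) = 1.5219
  p(Y=2) = 2/5, H(X|Y=2) = 1.5613
H(X|Y) = 0.3500×1.5567 + 0.2500×1.5219 + 0.4000×1.5613 = 1.5498 bits


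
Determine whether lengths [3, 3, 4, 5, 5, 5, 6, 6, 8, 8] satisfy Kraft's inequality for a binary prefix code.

Kraft inequality: Σ 2^(-l_i) ≤ 1 for prefix-free code
Calculating: 2^(-3) + 2^(-3) + 2^(-4) + 2^(-5) + 2^(-5) + 2^(-5) + 2^(-6) + 2^(-6) + 2^(-8) + 2^(-8)
= 0.125 + 0.125 + 0.0625 + 0.03125 + 0.03125 + 0.03125 + 0.015625 + 0.015625 + 0.00390625 + 0.00390625
= 0.4453
Since 0.4453 ≤ 1, prefix-free code exists


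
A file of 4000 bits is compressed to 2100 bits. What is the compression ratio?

Compression ratio = Original / Compressed
= 4000 / 2100 = 1.90:1


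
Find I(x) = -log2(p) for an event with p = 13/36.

Information content I(x) = -log₂(p(x))
I = -log₂(13/36) = -log₂(0.3611)
I = 1.4695 bits


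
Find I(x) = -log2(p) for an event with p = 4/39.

Information content I(x) = -log₂(p(x))
I = -log₂(4/39) = -log₂(0.1026)
I = 3.2854 bits


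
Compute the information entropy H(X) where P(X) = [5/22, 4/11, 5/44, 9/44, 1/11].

H(X) = -Σ p(x) log₂ p(x)
  -5/22 × log₂(5/22) = 0.4858
  -4/11 × log₂(4/11) = 0.5307
  -5/44 × log₂(5/44) = 0.3565
  -9/44 × log₂(9/44) = 0.4683
  -1/11 × log₂(1/11) = 0.3145
H(X) = 2.1558 bits


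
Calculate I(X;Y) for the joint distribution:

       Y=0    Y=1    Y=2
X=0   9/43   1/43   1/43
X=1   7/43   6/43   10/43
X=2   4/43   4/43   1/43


H(X) = 1.4582, H(Y) = 1.5306, H(X,Y) = 2.8005
I(X;Y) = H(X) + H(Y) - H(X,Y) = 0.1884 bits


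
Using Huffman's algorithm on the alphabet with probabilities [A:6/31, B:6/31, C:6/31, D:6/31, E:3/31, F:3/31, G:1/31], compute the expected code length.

Huffman tree construction:
Combine smallest probabilities repeatedly
Resulting codes:
  A: 110 (length 3)
  B: 111 (length 3)
  C: 00 (length 2)
  D: 01 (length 2)
  E: 1011 (length 4)
  F: 100 (length 3)
  G: 1010 (length 4)
Average length = Σ p(s) × length(s) = 2.7419 bits


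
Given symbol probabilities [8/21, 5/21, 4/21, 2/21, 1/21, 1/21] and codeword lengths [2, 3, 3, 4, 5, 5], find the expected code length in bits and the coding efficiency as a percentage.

Average length L = Σ p_i × l_i = 2.9048 bits
Entropy H = 2.2204 bits
Efficiency η = H/L × 100% = 76.44%


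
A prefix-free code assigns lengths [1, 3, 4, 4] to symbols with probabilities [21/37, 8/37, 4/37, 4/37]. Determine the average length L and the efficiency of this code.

Average length L = Σ p_i × l_i = 2.0811 bits
Entropy H = 1.6354 bits
Efficiency η = H/L × 100% = 78.59%


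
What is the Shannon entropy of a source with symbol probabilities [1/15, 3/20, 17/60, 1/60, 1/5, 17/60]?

H(X) = -Σ p(x) log₂ p(x)
  -1/15 × log₂(1/15) = 0.2605
  -3/20 × log₂(3/20) = 0.4105
  -17/60 × log₂(17/60) = 0.5155
  -1/60 × log₂(1/60) = 0.0984
  -1/5 × log₂(1/5) = 0.4644
  -17/60 × log₂(17/60) = 0.5155
H(X) = 2.2648 bits


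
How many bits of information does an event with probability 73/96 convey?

Information content I(x) = -log₂(p(x))
I = -log₂(73/96) = -log₂(0.7604)
I = 0.3951 bits


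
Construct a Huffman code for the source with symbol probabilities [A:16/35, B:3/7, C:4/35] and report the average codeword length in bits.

Huffman tree construction:
Combine smallest probabilities repeatedly
Resulting codes:
  A: 0 (length 1)
  B: 11 (length 2)
  C: 10 (length 2)
Average length = Σ p(s) × length(s) = 1.5429 bits


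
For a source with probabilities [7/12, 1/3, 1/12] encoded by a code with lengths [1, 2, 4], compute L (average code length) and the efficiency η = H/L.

Average length L = Σ p_i × l_i = 1.5833 bits
Entropy H = 1.2807 bits
Efficiency η = H/L × 100% = 80.88%


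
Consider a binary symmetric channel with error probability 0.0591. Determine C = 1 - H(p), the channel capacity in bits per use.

For BSC with error probability p:
C = 1 - H(p) where H(p) is binary entropy
H(0.0591) = -0.0591 × log₂(0.0591) - 0.9409 × log₂(0.9409)
H(p) = 0.3239
C = 1 - 0.3239 = 0.6761 bits/use


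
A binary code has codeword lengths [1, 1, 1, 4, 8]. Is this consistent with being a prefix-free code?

Kraft inequality: Σ 2^(-l_i) ≤ 1 for prefix-free code
Calculating: 2^(-1) + 2^(-1) + 2^(-1) + 2^(-4) + 2^(-8)
= 0.5 + 0.5 + 0.5 + 0.0625 + 0.00390625
= 1.5664
Since 1.5664 > 1, prefix-free code does not exist


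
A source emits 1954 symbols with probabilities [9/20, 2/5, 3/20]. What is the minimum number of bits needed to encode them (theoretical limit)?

Entropy H = 1.4577 bits/symbol
Minimum bits = H × n = 1.4577 × 1954
= 2848.38 bits


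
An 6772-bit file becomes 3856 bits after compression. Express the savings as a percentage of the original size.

Space savings = (1 - Compressed/Original) × 100%
= (1 - 3856/6772) × 100%
= 43.06%


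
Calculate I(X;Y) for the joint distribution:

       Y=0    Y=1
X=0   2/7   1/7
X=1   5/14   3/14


H(X) = 0.9852, H(Y) = 0.9403, H(X,Y) = 1.9242
I(X;Y) = H(X) + H(Y) - H(X,Y) = 0.0013 bits


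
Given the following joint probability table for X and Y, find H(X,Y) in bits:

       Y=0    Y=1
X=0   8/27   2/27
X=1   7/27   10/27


H(X,Y) = -Σ p(x,y) log₂ p(x,y)
  p(0,0)=8/27: -0.2963 × log₂(0.2963) = 0.5200
  p(0,1)=2/27: -0.0741 × log₂(0.0741) = 0.2781
  p(1,0)=7/27: -0.2593 × log₂(0.2593) = 0.5049
  p(1,1)=10/27: -0.3704 × log₂(0.3704) = 0.5307
H(X,Y) = 1.8337 bits


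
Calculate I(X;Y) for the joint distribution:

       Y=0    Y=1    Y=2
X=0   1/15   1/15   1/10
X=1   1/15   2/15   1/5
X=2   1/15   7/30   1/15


H(X) = 1.5494, H(Y) = 1.5179, H(X,Y) = 2.9764
I(X;Y) = H(X) + H(Y) - H(X,Y) = 0.0910 bits


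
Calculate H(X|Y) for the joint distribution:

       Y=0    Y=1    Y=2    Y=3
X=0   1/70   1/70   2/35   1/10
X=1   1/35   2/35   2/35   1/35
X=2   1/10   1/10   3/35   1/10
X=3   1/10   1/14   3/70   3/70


H(X|Y) = Σ_y p(y) H(X|Y=y)
  p(Y=0) = 17/70, H(X|Y=0) = 1.6579
  p(Y=1) = 17/70, H(X|Y=1) = 1.7780
  p(Y=2) = 17/70, H(X|Y=2) = 1.9542
  p(Y=3) = 19/70, H(X|Y=3) = 1.8238
H(X|Y) = 0.2429×1.6579 + 0.2429×1.7780 + 0.2429×1.9542 + 0.2714×1.8238 = 1.8041 bits


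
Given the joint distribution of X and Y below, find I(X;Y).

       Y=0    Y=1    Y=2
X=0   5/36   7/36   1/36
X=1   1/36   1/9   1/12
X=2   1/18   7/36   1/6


H(X) = 1.5391, H(Y) = 1.4955, H(X,Y) = 2.9150
I(X;Y) = H(X) + H(Y) - H(X,Y) = 0.1197 bits


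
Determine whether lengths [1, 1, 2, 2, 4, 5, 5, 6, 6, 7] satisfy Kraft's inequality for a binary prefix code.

Kraft inequality: Σ 2^(-l_i) ≤ 1 for prefix-free code
Calculating: 2^(-1) + 2^(-1) + 2^(-2) + 2^(-2) + 2^(-4) + 2^(-5) + 2^(-5) + 2^(-6) + 2^(-6) + 2^(-7)
= 0.5 + 0.5 + 0.25 + 0.25 + 0.0625 + 0.03125 + 0.03125 + 0.015625 + 0.015625 + 0.0078125
= 1.6641
Since 1.6641 > 1, prefix-free code does not exist


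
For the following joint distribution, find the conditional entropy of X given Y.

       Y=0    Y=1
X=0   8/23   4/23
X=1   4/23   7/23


H(X|Y) = Σ_y p(y) H(X|Y=y)
  p(Y=0) = 12/23, H(X|Y=0) = 0.9183
  p(Y=1) = 11/23, H(X|Y=1) = 0.9457
H(X|Y) = 0.5217×0.9183 + 0.4783×0.9457 = 0.9314 bits


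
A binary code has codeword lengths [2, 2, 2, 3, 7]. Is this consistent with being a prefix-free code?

Kraft inequality: Σ 2^(-l_i) ≤ 1 for prefix-free code
Calculating: 2^(-2) + 2^(-2) + 2^(-2) + 2^(-3) + 2^(-7)
= 0.25 + 0.25 + 0.25 + 0.125 + 0.0078125
= 0.8828
Since 0.8828 ≤ 1, prefix-free code exists


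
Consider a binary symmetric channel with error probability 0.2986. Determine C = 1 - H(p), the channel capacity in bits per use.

For BSC with error probability p:
C = 1 - H(p) where H(p) is binary entropy
H(0.2986) = -0.2986 × log₂(0.2986) - 0.7014 × log₂(0.7014)
H(p) = 0.8796
C = 1 - 0.8796 = 0.1204 bits/use


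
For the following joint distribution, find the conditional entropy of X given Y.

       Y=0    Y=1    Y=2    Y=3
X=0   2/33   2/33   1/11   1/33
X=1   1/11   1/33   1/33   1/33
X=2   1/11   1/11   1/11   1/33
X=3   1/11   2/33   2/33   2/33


H(X|Y) = Σ_y p(y) H(X|Y=y)
  p(Y=0) = 1/3, H(X|Y=0) = 1.9808
  p(Y=1) = 8/33, H(X|Y=1) = 1.9056
  p(Y=2) = 3/11, H(X|Y=2) = 1.8911
  p(Y=3) = 5/33, H(X|Y=3) = 1.9219
H(X|Y) = 0.3333×1.9808 + 0.2424×1.9056 + 0.2727×1.8911 + 0.1515×1.9219 = 1.9292 bits


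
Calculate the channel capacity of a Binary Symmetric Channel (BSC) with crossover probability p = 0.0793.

For BSC with error probability p:
C = 1 - H(p) where H(p) is binary entropy
H(0.0793) = -0.0793 × log₂(0.0793) - 0.9207 × log₂(0.9207)
H(p) = 0.3997
C = 1 - 0.3997 = 0.6003 bits/use


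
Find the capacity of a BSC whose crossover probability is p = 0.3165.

For BSC with error probability p:
C = 1 - H(p) where H(p) is binary entropy
H(0.3165) = -0.3165 × log₂(0.3165) - 0.6835 × log₂(0.6835)
H(p) = 0.9005
C = 1 - 0.9005 = 0.0995 bits/use


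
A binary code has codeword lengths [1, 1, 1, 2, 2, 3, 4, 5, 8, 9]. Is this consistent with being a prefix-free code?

Kraft inequality: Σ 2^(-l_i) ≤ 1 for prefix-free code
Calculating: 2^(-1) + 2^(-1) + 2^(-1) + 2^(-2) + 2^(-2) + 2^(-3) + 2^(-4) + 2^(-5) + 2^(-8) + 2^(-9)
= 0.5 + 0.5 + 0.5 + 0.25 + 0.25 + 0.125 + 0.0625 + 0.03125 + 0.00390625 + 0.001953125
= 2.2246
Since 2.2246 > 1, prefix-free code does not exist


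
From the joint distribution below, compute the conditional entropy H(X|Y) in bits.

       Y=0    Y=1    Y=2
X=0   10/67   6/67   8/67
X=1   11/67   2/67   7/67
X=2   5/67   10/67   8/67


H(X|Y) = Σ_y p(y) H(X|Y=y)
  p(Y=0) = 26/67, H(X|Y=0) = 1.5126
  p(Y=1) = 18/67, H(X|Y=1) = 1.3516
  p(Y=2) = 23/67, H(X|Y=2) = 1.5822
H(X|Y) = 0.3881×1.5126 + 0.2687×1.3516 + 0.3433×1.5822 = 1.4933 bits


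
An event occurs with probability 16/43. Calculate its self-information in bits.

Information content I(x) = -log₂(p(x))
I = -log₂(16/43) = -log₂(0.3721)
I = 1.4263 bits


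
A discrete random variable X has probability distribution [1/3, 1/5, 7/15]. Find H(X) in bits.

H(X) = -Σ p(x) log₂ p(x)
  -1/3 × log₂(1/3) = 0.5283
  -1/5 × log₂(1/5) = 0.4644
  -7/15 × log₂(7/15) = 0.5131
H(X) = 1.5058 bits


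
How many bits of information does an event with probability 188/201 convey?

Information content I(x) = -log₂(p(x))
I = -log₂(188/201) = -log₂(0.9353)
I = 0.0965 bits


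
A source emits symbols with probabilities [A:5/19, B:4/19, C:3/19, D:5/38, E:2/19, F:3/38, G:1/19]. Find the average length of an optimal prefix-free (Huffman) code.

Huffman tree construction:
Combine smallest probabilities repeatedly
Resulting codes:
  A: 10 (length 2)
  B: 00 (length 2)
  C: 111 (length 3)
  D: 011 (length 3)
  E: 010 (length 3)
  F: 1101 (length 4)
  G: 1100 (length 4)
Average length = Σ p(s) × length(s) = 2.6579 bits


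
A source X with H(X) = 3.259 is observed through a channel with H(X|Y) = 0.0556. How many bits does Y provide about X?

I(X;Y) = H(X) - H(X|Y)
I(X;Y) = 3.259 - 0.0556 = 3.2034 bits


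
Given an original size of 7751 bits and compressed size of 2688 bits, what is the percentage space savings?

Space savings = (1 - Compressed/Original) × 100%
= (1 - 2688/7751) × 100%
= 65.32%


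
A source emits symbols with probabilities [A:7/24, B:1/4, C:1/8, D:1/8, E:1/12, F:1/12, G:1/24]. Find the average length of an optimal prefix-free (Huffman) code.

Huffman tree construction:
Combine smallest probabilities repeatedly
Resulting codes:
  A: 11 (length 2)
  B: 01 (length 2)
  C: 001 (length 3)
  D: 100 (length 3)
  E: 1011 (length 4)
  F: 000 (length 3)
  G: 1010 (length 4)
Average length = Σ p(s) × length(s) = 2.5833 bits


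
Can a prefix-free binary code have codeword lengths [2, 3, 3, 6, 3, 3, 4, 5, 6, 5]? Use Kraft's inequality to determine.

Kraft inequality: Σ 2^(-l_i) ≤ 1 for prefix-free code
Calculating: 2^(-2) + 2^(-3) + 2^(-3) + 2^(-6) + 2^(-3) + 2^(-3) + 2^(-4) + 2^(-5) + 2^(-6) + 2^(-5)
= 0.25 + 0.125 + 0.125 + 0.015625 + 0.125 + 0.125 + 0.0625 + 0.03125 + 0.015625 + 0.03125
= 0.9062
Since 0.9062 ≤ 1, prefix-free code exists


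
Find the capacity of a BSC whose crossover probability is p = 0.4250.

For BSC with error probability p:
C = 1 - H(p) where H(p) is binary entropy
H(0.4250) = -0.4250 × log₂(0.4250) - 0.5750 × log₂(0.5750)
H(p) = 0.9837
C = 1 - 0.9837 = 0.0163 bits/use


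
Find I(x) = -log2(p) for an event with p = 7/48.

Information content I(x) = -log₂(p(x))
I = -log₂(7/48) = -log₂(0.1458)
I = 2.7776 bits


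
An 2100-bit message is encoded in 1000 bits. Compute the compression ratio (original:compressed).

Compression ratio = Original / Compressed
= 2100 / 1000 = 2.10:1


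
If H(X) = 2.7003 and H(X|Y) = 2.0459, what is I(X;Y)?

I(X;Y) = H(X) - H(X|Y)
I(X;Y) = 2.7003 - 2.0459 = 0.6544 bits


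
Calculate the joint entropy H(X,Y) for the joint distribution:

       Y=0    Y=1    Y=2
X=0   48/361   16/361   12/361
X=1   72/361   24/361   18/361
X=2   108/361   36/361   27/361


H(X,Y) = -Σ p(x,y) log₂ p(x,y)
  p(0,0)=48/361: -0.1330 × log₂(0.1330) = 0.3870
  p(0,1)=16/361: -0.0443 × log₂(0.0443) = 0.1993
  p(0,2)=12/361: -0.0332 × log₂(0.0332) = 0.1632
  p(1,0)=72/361: -0.1994 × log₂(0.1994) = 0.4639
  p(1,1)=24/361: -0.0665 × log₂(0.0665) = 0.2600
  p(1,2)=18/361: -0.0499 × log₂(0.0499) = 0.2157
  p(2,0)=108/361: -0.2992 × log₂(0.2992) = 0.5208
  p(2,1)=36/361: -0.0997 × log₂(0.0997) = 0.3317
  p(2,2)=27/361: -0.0748 × log₂(0.0748) = 0.2798
H(X,Y) = 2.8215 bits


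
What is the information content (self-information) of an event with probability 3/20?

Information content I(x) = -log₂(p(x))
I = -log₂(3/20) = -log₂(0.1500)
I = 2.7370 bits


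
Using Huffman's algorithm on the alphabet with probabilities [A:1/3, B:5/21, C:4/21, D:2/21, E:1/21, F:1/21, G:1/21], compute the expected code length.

Huffman tree construction:
Combine smallest probabilities repeatedly
Resulting codes:
  A: 11 (length 2)
  B: 01 (length 2)
  C: 00 (length 2)
  D: 1011 (length 4)
  E: 1000 (length 4)
  F: 1001 (length 4)
  G: 1010 (length 4)
Average length = Σ p(s) × length(s) = 2.4762 bits


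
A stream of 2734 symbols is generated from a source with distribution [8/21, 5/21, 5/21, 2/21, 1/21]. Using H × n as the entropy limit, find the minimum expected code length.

Entropy H = 2.0485 bits/symbol
Minimum bits = H × n = 2.0485 × 2734
= 5600.71 bits


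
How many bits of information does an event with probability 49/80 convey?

Information content I(x) = -log₂(p(x))
I = -log₂(49/80) = -log₂(0.6125)
I = 0.7072 bits


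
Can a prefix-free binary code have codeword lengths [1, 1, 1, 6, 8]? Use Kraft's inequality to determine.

Kraft inequality: Σ 2^(-l_i) ≤ 1 for prefix-free code
Calculating: 2^(-1) + 2^(-1) + 2^(-1) + 2^(-6) + 2^(-8)
= 0.5 + 0.5 + 0.5 + 0.015625 + 0.00390625
= 1.5195
Since 1.5195 > 1, prefix-free code does not exist


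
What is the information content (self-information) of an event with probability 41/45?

Information content I(x) = -log₂(p(x))
I = -log₂(41/45) = -log₂(0.9111)
I = 0.1343 bits


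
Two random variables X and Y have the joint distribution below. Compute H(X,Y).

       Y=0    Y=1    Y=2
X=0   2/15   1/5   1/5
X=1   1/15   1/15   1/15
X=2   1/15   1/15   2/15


H(X,Y) = -Σ p(x,y) log₂ p(x,y)
  p(0,0)=2/15: -0.1333 × log₂(0.1333) = 0.3876
  p(0,1)=1/5: -0.2000 × log₂(0.2000) = 0.4644
  p(0,2)=1/5: -0.2000 × log₂(0.2000) = 0.4644
  p(1,0)=1/15: -0.0667 × log₂(0.0667) = 0.2605
  p(1,1)=1/15: -0.0667 × log₂(0.0667) = 0.2605
  p(1,2)=1/15: -0.0667 × log₂(0.0667) = 0.2605
  p(2,0)=1/15: -0.0667 × log₂(0.0667) = 0.2605
  p(2,1)=1/15: -0.0667 × log₂(0.0667) = 0.2605
  p(2,2)=2/15: -0.1333 × log₂(0.1333) = 0.3876
H(X,Y) = 3.0062 bits


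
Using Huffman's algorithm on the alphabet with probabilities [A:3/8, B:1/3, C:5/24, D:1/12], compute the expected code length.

Huffman tree construction:
Combine smallest probabilities repeatedly
Resulting codes:
  A: 0 (length 1)
  B: 11 (length 2)
  C: 101 (length 3)
  D: 100 (length 3)
Average length = Σ p(s) × length(s) = 1.9167 bits


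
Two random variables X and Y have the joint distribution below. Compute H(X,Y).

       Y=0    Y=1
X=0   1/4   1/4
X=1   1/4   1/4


H(X,Y) = -Σ p(x,y) log₂ p(x,y)
  p(0,0)=1/4: -0.2500 × log₂(0.2500) = 0.5000
  p(0,1)=1/4: -0.2500 × log₂(0.2500) = 0.5000
  p(1,0)=1/4: -0.2500 × log₂(0.2500) = 0.5000
  p(1,1)=1/4: -0.2500 × log₂(0.2500) = 0.5000
H(X,Y) = 2.0000 bits


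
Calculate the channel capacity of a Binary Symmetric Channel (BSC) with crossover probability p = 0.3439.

For BSC with error probability p:
C = 1 - H(p) where H(p) is binary entropy
H(0.3439) = -0.3439 × log₂(0.3439) - 0.6561 × log₂(0.6561)
H(p) = 0.9285
C = 1 - 0.9285 = 0.0715 bits/use


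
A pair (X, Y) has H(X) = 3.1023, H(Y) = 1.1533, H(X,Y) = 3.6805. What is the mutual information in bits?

I(X;Y) = H(X) + H(Y) - H(X,Y)
I(X;Y) = 3.1023 + 1.1533 - 3.6805 = 0.5751 bits


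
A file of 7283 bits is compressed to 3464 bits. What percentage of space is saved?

Space savings = (1 - Compressed/Original) × 100%
= (1 - 3464/7283) × 100%
= 52.44%


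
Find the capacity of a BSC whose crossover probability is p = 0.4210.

For BSC with error probability p:
C = 1 - H(p) where H(p) is binary entropy
H(0.4210) = -0.4210 × log₂(0.4210) - 0.5790 × log₂(0.5790)
H(p) = 0.9819
C = 1 - 0.9819 = 0.0181 bits/use


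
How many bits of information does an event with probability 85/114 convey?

Information content I(x) = -log₂(p(x))
I = -log₂(85/114) = -log₂(0.7456)
I = 0.4235 bits


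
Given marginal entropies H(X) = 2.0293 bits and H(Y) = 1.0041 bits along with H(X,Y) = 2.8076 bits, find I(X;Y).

I(X;Y) = H(X) + H(Y) - H(X,Y)
I(X;Y) = 2.0293 + 1.0041 - 2.8076 = 0.2258 bits


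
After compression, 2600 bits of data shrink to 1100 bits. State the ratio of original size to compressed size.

Compression ratio = Original / Compressed
= 2600 / 1100 = 2.36:1


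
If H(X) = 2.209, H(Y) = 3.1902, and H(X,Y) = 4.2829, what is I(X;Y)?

I(X;Y) = H(X) + H(Y) - H(X,Y)
I(X;Y) = 2.209 + 3.1902 - 4.2829 = 1.1163 bits


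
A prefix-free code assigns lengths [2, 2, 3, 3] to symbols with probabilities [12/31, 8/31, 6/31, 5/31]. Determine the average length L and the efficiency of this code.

Average length L = Σ p_i × l_i = 2.3548 bits
Entropy H = 1.9175 bits
Efficiency η = H/L × 100% = 81.43%


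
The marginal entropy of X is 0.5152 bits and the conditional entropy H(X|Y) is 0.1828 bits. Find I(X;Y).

I(X;Y) = H(X) - H(X|Y)
I(X;Y) = 0.5152 - 0.1828 = 0.3324 bits


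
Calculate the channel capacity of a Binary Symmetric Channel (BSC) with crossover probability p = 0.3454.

For BSC with error probability p:
C = 1 - H(p) where H(p) is binary entropy
H(0.3454) = -0.3454 × log₂(0.3454) - 0.6546 × log₂(0.6546)
H(p) = 0.9299
C = 1 - 0.9299 = 0.0701 bits/use


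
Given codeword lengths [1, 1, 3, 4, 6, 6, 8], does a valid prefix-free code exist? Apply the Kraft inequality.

Kraft inequality: Σ 2^(-l_i) ≤ 1 for prefix-free code
Calculating: 2^(-1) + 2^(-1) + 2^(-3) + 2^(-4) + 2^(-6) + 2^(-6) + 2^(-8)
= 0.5 + 0.5 + 0.125 + 0.0625 + 0.015625 + 0.015625 + 0.00390625
= 1.2227
Since 1.2227 > 1, prefix-free code does not exist


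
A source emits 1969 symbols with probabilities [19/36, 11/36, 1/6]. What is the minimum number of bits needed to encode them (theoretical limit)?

Entropy H = 1.4401 bits/symbol
Minimum bits = H × n = 1.4401 × 1969
= 2835.53 bits


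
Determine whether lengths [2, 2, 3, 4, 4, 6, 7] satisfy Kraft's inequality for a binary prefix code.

Kraft inequality: Σ 2^(-l_i) ≤ 1 for prefix-free code
Calculating: 2^(-2) + 2^(-2) + 2^(-3) + 2^(-4) + 2^(-4) + 2^(-6) + 2^(-7)
= 0.25 + 0.25 + 0.125 + 0.0625 + 0.0625 + 0.015625 + 0.0078125
= 0.7734
Since 0.7734 ≤ 1, prefix-free code exists


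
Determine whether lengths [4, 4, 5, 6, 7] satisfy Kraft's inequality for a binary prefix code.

Kraft inequality: Σ 2^(-l_i) ≤ 1 for prefix-free code
Calculating: 2^(-4) + 2^(-4) + 2^(-5) + 2^(-6) + 2^(-7)
= 0.0625 + 0.0625 + 0.03125 + 0.015625 + 0.0078125
= 0.1797
Since 0.1797 ≤ 1, prefix-free code exists


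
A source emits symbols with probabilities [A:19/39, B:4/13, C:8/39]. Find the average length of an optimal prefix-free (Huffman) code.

Huffman tree construction:
Combine smallest probabilities repeatedly
Resulting codes:
  A: 0 (length 1)
  B: 11 (length 2)
  C: 10 (length 2)
Average length = Σ p(s) × length(s) = 1.5128 bits


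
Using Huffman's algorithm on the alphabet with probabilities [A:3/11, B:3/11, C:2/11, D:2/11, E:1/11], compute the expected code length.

Huffman tree construction:
Combine smallest probabilities repeatedly
Resulting codes:
  A: 01 (length 2)
  B: 10 (length 2)
  C: 111 (length 3)
  D: 00 (length 2)
  E: 110 (length 3)
Average length = Σ p(s) × length(s) = 2.2727 bits


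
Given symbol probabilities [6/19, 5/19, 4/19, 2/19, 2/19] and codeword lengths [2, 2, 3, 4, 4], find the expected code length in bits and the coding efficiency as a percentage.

Average length L = Σ p_i × l_i = 2.6316 bits
Entropy H = 2.1890 bits
Efficiency η = H/L × 100% = 83.18%


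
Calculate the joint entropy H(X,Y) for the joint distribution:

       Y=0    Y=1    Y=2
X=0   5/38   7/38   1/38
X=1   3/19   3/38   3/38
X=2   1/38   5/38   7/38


H(X,Y) = -Σ p(x,y) log₂ p(x,y)
  p(0,0)=5/38: -0.1316 × log₂(0.1316) = 0.3850
  p(0,1)=7/38: -0.1842 × log₂(0.1842) = 0.4496
  p(0,2)=1/38: -0.0263 × log₂(0.0263) = 0.1381
  p(1,0)=3/19: -0.1579 × log₂(0.1579) = 0.4205
  p(1,1)=3/38: -0.0789 × log₂(0.0789) = 0.2892
  p(1,2)=3/38: -0.0789 × log₂(0.0789) = 0.2892
  p(2,0)=1/38: -0.0263 × log₂(0.0263) = 0.1381
  p(2,1)=5/38: -0.1316 × log₂(0.1316) = 0.3850
  p(2,2)=7/38: -0.1842 × log₂(0.1842) = 0.4496
H(X,Y) = 2.9442 bits


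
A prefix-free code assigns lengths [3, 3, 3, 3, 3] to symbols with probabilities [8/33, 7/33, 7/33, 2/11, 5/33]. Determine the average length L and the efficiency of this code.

Average length L = Σ p_i × l_i = 3.0000 bits
Entropy H = 2.3043 bits
Efficiency η = H/L × 100% = 76.81%


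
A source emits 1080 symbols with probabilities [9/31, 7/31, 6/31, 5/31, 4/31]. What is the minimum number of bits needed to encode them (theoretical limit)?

Entropy H = 2.2671 bits/symbol
Minimum bits = H × n = 2.2671 × 1080
= 2448.46 bits


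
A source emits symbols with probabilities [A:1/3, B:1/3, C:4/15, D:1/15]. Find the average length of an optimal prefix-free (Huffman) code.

Huffman tree construction:
Combine smallest probabilities repeatedly
Resulting codes:
  A: 10 (length 2)
  B: 11 (length 2)
  C: 01 (length 2)
  D: 00 (length 2)
Average length = Σ p(s) × length(s) = 2.0000 bits


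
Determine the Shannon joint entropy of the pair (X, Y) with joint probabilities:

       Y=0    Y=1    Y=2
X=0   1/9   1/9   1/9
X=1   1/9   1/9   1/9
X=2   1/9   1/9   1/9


H(X,Y) = -Σ p(x,y) log₂ p(x,y)
  p(0,0)=1/9: -0.1111 × log₂(0.1111) = 0.3522
  p(0,1)=1/9: -0.1111 × log₂(0.1111) = 0.3522
  p(0,2)=1/9: -0.1111 × log₂(0.1111) = 0.3522
  p(1,0)=1/9: -0.1111 × log₂(0.1111) = 0.3522
  p(1,1)=1/9: -0.1111 × log₂(0.1111) = 0.3522
  p(1,2)=1/9: -0.1111 × log₂(0.1111) = 0.3522
  p(2,0)=1/9: -0.1111 × log₂(0.1111) = 0.3522
  p(2,1)=1/9: -0.1111 × log₂(0.1111) = 0.3522
  p(2,2)=1/9: -0.1111 × log₂(0.1111) = 0.3522
H(X,Y) = 3.1699 bits


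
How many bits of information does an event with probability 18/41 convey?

Information content I(x) = -log₂(p(x))
I = -log₂(18/41) = -log₂(0.4390)
I = 1.1876 bits


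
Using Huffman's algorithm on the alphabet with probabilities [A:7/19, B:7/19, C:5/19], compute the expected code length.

Huffman tree construction:
Combine smallest probabilities repeatedly
Resulting codes:
  A: 11 (length 2)
  B: 0 (length 1)
  C: 10 (length 2)
Average length = Σ p(s) × length(s) = 1.6316 bits


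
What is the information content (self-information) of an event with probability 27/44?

Information content I(x) = -log₂(p(x))
I = -log₂(27/44) = -log₂(0.6136)
I = 0.7045 bits


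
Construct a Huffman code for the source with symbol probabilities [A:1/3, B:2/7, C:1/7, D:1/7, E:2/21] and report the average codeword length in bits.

Huffman tree construction:
Combine smallest probabilities repeatedly
Resulting codes:
  A: 11 (length 2)
  B: 10 (length 2)
  C: 011 (length 3)
  D: 00 (length 2)
  E: 010 (length 3)
Average length = Σ p(s) × length(s) = 2.2381 bits


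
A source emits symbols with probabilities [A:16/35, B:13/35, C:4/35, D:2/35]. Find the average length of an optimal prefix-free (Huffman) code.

Huffman tree construction:
Combine smallest probabilities repeatedly
Resulting codes:
  A: 0 (length 1)
  B: 11 (length 2)
  C: 101 (length 3)
  D: 100 (length 3)
Average length = Σ p(s) × length(s) = 1.7143 bits


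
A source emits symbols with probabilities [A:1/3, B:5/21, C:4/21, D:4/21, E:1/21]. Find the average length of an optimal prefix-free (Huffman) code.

Huffman tree construction:
Combine smallest probabilities repeatedly
Resulting codes:
  A: 11 (length 2)
  B: 01 (length 2)
  C: 101 (length 3)
  D: 00 (length 2)
  E: 100 (length 3)
Average length = Σ p(s) × length(s) = 2.2381 bits


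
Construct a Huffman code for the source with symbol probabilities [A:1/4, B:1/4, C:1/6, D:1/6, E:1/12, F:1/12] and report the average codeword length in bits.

Huffman tree construction:
Combine smallest probabilities repeatedly
Resulting codes:
  A: 01 (length 2)
  B: 10 (length 2)
  C: 110 (length 3)
  D: 111 (length 3)
  E: 000 (length 3)
  F: 001 (length 3)
Average length = Σ p(s) × length(s) = 2.5000 bits


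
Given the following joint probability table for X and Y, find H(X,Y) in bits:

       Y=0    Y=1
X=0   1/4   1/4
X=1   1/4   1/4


H(X,Y) = -Σ p(x,y) log₂ p(x,y)
  p(0,0)=1/4: -0.2500 × log₂(0.2500) = 0.5000
  p(0,1)=1/4: -0.2500 × log₂(0.2500) = 0.5000
  p(1,0)=1/4: -0.2500 × log₂(0.2500) = 0.5000
  p(1,1)=1/4: -0.2500 × log₂(0.2500) = 0.5000
H(X,Y) = 2.0000 bits


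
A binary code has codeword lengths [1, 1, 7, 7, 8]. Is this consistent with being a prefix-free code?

Kraft inequality: Σ 2^(-l_i) ≤ 1 for prefix-free code
Calculating: 2^(-1) + 2^(-1) + 2^(-7) + 2^(-7) + 2^(-8)
= 0.5 + 0.5 + 0.0078125 + 0.0078125 + 0.00390625
= 1.0195
Since 1.0195 > 1, prefix-free code does not exist


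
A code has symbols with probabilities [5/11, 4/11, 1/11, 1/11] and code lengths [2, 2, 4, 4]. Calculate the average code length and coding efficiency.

Average length L = Σ p_i × l_i = 2.3636 bits
Entropy H = 1.6767 bits
Efficiency η = H/L × 100% = 70.94%


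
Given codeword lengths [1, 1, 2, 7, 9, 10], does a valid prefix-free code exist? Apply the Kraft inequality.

Kraft inequality: Σ 2^(-l_i) ≤ 1 for prefix-free code
Calculating: 2^(-1) + 2^(-1) + 2^(-2) + 2^(-7) + 2^(-9) + 2^(-10)
= 0.5 + 0.5 + 0.25 + 0.0078125 + 0.001953125 + 0.0009765625
= 1.2607
Since 1.2607 > 1, prefix-free code does not exist


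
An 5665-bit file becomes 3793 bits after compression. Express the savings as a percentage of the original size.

Space savings = (1 - Compressed/Original) × 100%
= (1 - 3793/5665) × 100%
= 33.05%


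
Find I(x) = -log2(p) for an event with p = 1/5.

Information content I(x) = -log₂(p(x))
I = -log₂(1/5) = -log₂(0.2000)
I = 2.3219 bits


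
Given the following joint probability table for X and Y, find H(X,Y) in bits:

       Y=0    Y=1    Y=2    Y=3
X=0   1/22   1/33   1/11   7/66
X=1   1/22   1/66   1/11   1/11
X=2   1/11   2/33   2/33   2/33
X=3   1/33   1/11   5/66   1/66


H(X,Y) = -Σ p(x,y) log₂ p(x,y)
  p(0,0)=1/22: -0.0455 × log₂(0.0455) = 0.2027
  p(0,1)=1/33: -0.0303 × log₂(0.0303) = 0.1529
  p(0,2)=1/11: -0.0909 × log₂(0.0909) = 0.3145
  p(0,3)=7/66: -0.1061 × log₂(0.1061) = 0.3433
  p(1,0)=1/22: -0.0455 × log₂(0.0455) = 0.2027
  p(1,1)=1/66: -0.0152 × log₂(0.0152) = 0.0916
  p(1,2)=1/11: -0.0909 × log₂(0.0909) = 0.3145
  p(1,3)=1/11: -0.0909 × log₂(0.0909) = 0.3145
  p(2,0)=1/11: -0.0909 × log₂(0.0909) = 0.3145
  p(2,1)=2/33: -0.0606 × log₂(0.0606) = 0.2451
  p(2,2)=2/33: -0.0606 × log₂(0.0606) = 0.2451
  p(2,3)=2/33: -0.0606 × log₂(0.0606) = 0.2451
  p(3,0)=1/33: -0.0303 × log₂(0.0303) = 0.1529
  p(3,1)=1/11: -0.0909 × log₂(0.0909) = 0.3145
  p(3,2)=5/66: -0.0758 × log₂(0.0758) = 0.2820
  p(3,3)=1/66: -0.0152 × log₂(0.0152) = 0.0916
H(X,Y) = 3.8274 bits


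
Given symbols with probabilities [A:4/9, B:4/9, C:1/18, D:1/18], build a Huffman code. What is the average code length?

Huffman tree construction:
Combine smallest probabilities repeatedly
Resulting codes:
  A: 11 (length 2)
  B: 0 (length 1)
  C: 100 (length 3)
  D: 101 (length 3)
Average length = Σ p(s) × length(s) = 1.6667 bits


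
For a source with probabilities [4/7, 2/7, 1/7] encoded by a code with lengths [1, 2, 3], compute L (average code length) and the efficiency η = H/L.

Average length L = Σ p_i × l_i = 1.5714 bits
Entropy H = 1.3788 bits
Efficiency η = H/L × 100% = 87.74%


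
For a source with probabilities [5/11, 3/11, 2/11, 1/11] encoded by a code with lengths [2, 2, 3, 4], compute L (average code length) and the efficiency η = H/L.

Average length L = Σ p_i × l_i = 2.3636 bits
Entropy H = 1.7899 bits
Efficiency η = H/L × 100% = 75.73%


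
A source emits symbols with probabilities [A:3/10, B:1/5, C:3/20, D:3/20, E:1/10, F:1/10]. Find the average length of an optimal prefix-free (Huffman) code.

Huffman tree construction:
Combine smallest probabilities repeatedly
Resulting codes:
  A: 10 (length 2)
  B: 00 (length 2)
  C: 110 (length 3)
  D: 111 (length 3)
  E: 010 (length 3)
  F: 011 (length 3)
Average length = Σ p(s) × length(s) = 2.5000 bits


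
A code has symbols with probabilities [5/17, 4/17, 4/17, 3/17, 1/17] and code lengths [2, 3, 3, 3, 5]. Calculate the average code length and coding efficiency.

Average length L = Σ p_i × l_i = 2.8235 bits
Entropy H = 2.1837 bits
Efficiency η = H/L × 100% = 77.34%


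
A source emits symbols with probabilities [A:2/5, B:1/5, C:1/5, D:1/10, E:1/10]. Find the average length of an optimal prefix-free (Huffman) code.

Huffman tree construction:
Combine smallest probabilities repeatedly
Resulting codes:
  A: 11 (length 2)
  B: 00 (length 2)
  C: 01 (length 2)
  D: 100 (length 3)
  E: 101 (length 3)
Average length = Σ p(s) × length(s) = 2.2000 bits


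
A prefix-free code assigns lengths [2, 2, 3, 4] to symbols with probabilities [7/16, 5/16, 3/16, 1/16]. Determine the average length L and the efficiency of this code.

Average length L = Σ p_i × l_i = 2.3125 bits
Entropy H = 1.7490 bits
Efficiency η = H/L × 100% = 75.63%


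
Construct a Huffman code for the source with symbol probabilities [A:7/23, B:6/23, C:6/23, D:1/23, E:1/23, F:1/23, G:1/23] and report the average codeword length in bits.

Huffman tree construction:
Combine smallest probabilities repeatedly
Resulting codes:
  A: 11 (length 2)
  B: 01 (length 2)
  C: 10 (length 2)
  D: 0000 (length 4)
  E: 0001 (length 4)
  F: 0010 (length 4)
  G: 0011 (length 4)
Average length = Σ p(s) × length(s) = 2.3478 bits


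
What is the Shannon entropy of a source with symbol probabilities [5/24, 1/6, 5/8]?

H(X) = -Σ p(x) log₂ p(x)
  -5/24 × log₂(5/24) = 0.4715
  -1/6 × log₂(1/6) = 0.4308
  -5/8 × log₂(5/8) = 0.4238
H(X) = 1.3261 bits


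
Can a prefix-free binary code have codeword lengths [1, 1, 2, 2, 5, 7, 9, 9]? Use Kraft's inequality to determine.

Kraft inequality: Σ 2^(-l_i) ≤ 1 for prefix-free code
Calculating: 2^(-1) + 2^(-1) + 2^(-2) + 2^(-2) + 2^(-5) + 2^(-7) + 2^(-9) + 2^(-9)
= 0.5 + 0.5 + 0.25 + 0.25 + 0.03125 + 0.0078125 + 0.001953125 + 0.001953125
= 1.5430
Since 1.5430 > 1, prefix-free code does not exist


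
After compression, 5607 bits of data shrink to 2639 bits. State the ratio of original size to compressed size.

Compression ratio = Original / Compressed
= 5607 / 2639 = 2.12:1


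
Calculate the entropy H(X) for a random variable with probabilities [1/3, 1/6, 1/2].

H(X) = -Σ p(x) log₂ p(x)
  -1/3 × log₂(1/3) = 0.5283
  -1/6 × log₂(1/6) = 0.4308
  -1/2 × log₂(1/2) = 0.5000
H(X) = 1.4591 bits


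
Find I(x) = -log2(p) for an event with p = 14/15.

Information content I(x) = -log₂(p(x))
I = -log₂(14/15) = -log₂(0.9333)
I = 0.0995 bits


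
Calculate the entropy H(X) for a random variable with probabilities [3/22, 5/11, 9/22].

H(X) = -Σ p(x) log₂ p(x)
  -3/22 × log₂(3/22) = 0.3920
  -5/11 × log₂(5/11) = 0.5170
  -9/22 × log₂(9/22) = 0.5275
H(X) = 1.4365 bits


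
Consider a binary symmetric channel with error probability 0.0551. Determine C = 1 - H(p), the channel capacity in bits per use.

For BSC with error probability p:
C = 1 - H(p) where H(p) is binary entropy
H(0.0551) = -0.0551 × log₂(0.0551) - 0.9449 × log₂(0.9449)
H(p) = 0.3077
C = 1 - 0.3077 = 0.6923 bits/use


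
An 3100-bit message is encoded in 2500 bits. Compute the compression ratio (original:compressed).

Compression ratio = Original / Compressed
= 3100 / 2500 = 1.24:1


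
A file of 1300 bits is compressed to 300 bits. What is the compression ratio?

Compression ratio = Original / Compressed
= 1300 / 300 = 4.33:1


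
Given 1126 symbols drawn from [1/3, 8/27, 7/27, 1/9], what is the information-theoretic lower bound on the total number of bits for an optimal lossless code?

Entropy H = 1.9054 bits/symbol
Minimum bits = H × n = 1.9054 × 1126
= 2145.50 bits


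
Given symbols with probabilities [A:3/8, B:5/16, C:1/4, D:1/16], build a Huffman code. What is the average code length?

Huffman tree construction:
Combine smallest probabilities repeatedly
Resulting codes:
  A: 0 (length 1)
  B: 10 (length 2)
  C: 111 (length 3)
  D: 110 (length 3)
Average length = Σ p(s) × length(s) = 1.9375 bits


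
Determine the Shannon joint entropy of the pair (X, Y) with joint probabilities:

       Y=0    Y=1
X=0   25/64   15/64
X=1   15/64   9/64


H(X,Y) = -Σ p(x,y) log₂ p(x,y)
  p(0,0)=25/64: -0.3906 × log₂(0.3906) = 0.5297
  p(0,1)=15/64: -0.2344 × log₂(0.2344) = 0.4906
  p(1,0)=15/64: -0.2344 × log₂(0.2344) = 0.4906
  p(1,1)=9/64: -0.1406 × log₂(0.1406) = 0.3980
H(X,Y) = 1.9089 bits


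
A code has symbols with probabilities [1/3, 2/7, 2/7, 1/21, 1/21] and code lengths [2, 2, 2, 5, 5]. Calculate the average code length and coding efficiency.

Average length L = Σ p_i × l_i = 2.2857 bits
Entropy H = 1.9794 bits
Efficiency η = H/L × 100% = 86.60%


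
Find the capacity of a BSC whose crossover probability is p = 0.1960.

For BSC with error probability p:
C = 1 - H(p) where H(p) is binary entropy
H(0.1960) = -0.1960 × log₂(0.1960) - 0.8040 × log₂(0.8040)
H(p) = 0.7139
C = 1 - 0.7139 = 0.2861 bits/use


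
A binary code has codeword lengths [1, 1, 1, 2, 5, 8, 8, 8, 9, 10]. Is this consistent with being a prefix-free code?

Kraft inequality: Σ 2^(-l_i) ≤ 1 for prefix-free code
Calculating: 2^(-1) + 2^(-1) + 2^(-1) + 2^(-2) + 2^(-5) + 2^(-8) + 2^(-8) + 2^(-8) + 2^(-9) + 2^(-10)
= 0.5 + 0.5 + 0.5 + 0.25 + 0.03125 + 0.00390625 + 0.00390625 + 0.00390625 + 0.001953125 + 0.0009765625
= 1.7959
Since 1.7959 > 1, prefix-free code does not exist


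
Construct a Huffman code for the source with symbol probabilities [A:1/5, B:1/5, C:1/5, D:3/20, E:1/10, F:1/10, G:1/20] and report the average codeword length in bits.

Huffman tree construction:
Combine smallest probabilities repeatedly
Resulting codes:
  A: 111 (length 3)
  B: 00 (length 2)
  C: 01 (length 2)
  D: 101 (length 3)
  E: 1101 (length 4)
  F: 100 (length 3)
  G: 1100 (length 4)
Average length = Σ p(s) × length(s) = 2.7500 bits


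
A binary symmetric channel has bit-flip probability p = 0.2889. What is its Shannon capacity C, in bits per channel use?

For BSC with error probability p:
C = 1 - H(p) where H(p) is binary entropy
H(0.2889) = -0.2889 × log₂(0.2889) - 0.7111 × log₂(0.7111)
H(p) = 0.8673
C = 1 - 0.8673 = 0.1327 bits/use


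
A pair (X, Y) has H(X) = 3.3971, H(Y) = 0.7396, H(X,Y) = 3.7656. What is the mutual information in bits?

I(X;Y) = H(X) + H(Y) - H(X,Y)
I(X;Y) = 3.3971 + 0.7396 - 3.7656 = 0.3711 bits


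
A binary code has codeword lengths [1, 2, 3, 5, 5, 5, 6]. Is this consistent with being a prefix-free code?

Kraft inequality: Σ 2^(-l_i) ≤ 1 for prefix-free code
Calculating: 2^(-1) + 2^(-2) + 2^(-3) + 2^(-5) + 2^(-5) + 2^(-5) + 2^(-6)
= 0.5 + 0.25 + 0.125 + 0.03125 + 0.03125 + 0.03125 + 0.015625
= 0.9844
Since 0.9844 ≤ 1, prefix-free code exists


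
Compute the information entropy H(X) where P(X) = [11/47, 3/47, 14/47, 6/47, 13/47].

H(X) = -Σ p(x) log₂ p(x)
  -11/47 × log₂(11/47) = 0.4904
  -3/47 × log₂(3/47) = 0.2534
  -14/47 × log₂(14/47) = 0.5205
  -6/47 × log₂(6/47) = 0.3791
  -13/47 × log₂(13/47) = 0.5128
H(X) = 2.1561 bits


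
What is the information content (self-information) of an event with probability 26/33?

Information content I(x) = -log₂(p(x))
I = -log₂(26/33) = -log₂(0.7879)
I = 0.3440 bits


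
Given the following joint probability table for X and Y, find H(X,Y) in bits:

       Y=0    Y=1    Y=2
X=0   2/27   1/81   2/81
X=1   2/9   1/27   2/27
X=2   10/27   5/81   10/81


H(X,Y) = -Σ p(x,y) log₂ p(x,y)
  p(0,0)=2/27: -0.0741 × log₂(0.0741) = 0.2781
  p(0,1)=1/81: -0.0123 × log₂(0.0123) = 0.0783
  p(0,2)=2/81: -0.0247 × log₂(0.0247) = 0.1318
  p(1,0)=2/9: -0.2222 × log₂(0.2222) = 0.4822
  p(1,1)=1/27: -0.0370 × log₂(0.0370) = 0.1761
  p(1,2)=2/27: -0.0741 × log₂(0.0741) = 0.2781
  p(2,0)=10/27: -0.3704 × log₂(0.3704) = 0.5307
  p(2,1)=5/81: -0.0617 × log₂(0.0617) = 0.2480
  p(2,2)=10/81: -0.1235 × log₂(0.1235) = 0.3726
H(X,Y) = 2.5760 bits


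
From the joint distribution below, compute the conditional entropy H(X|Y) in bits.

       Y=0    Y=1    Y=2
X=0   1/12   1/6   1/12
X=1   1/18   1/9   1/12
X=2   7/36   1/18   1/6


H(X|Y) = Σ_y p(y) H(X|Y=y)
  p(Y=0) = 1/3, H(X|Y=0) = 1.3844
  p(Y=1) = 1/3, H(X|Y=1) = 1.4591
  p(Y=2) = 1/3, H(X|Y=2) = 1.5000
H(X|Y) = 0.3333×1.3844 + 0.3333×1.4591 + 0.3333×1.5000 = 1.4479 bits


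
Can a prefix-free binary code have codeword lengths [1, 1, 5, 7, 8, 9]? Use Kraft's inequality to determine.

Kraft inequality: Σ 2^(-l_i) ≤ 1 for prefix-free code
Calculating: 2^(-1) + 2^(-1) + 2^(-5) + 2^(-7) + 2^(-8) + 2^(-9)
= 0.5 + 0.5 + 0.03125 + 0.0078125 + 0.00390625 + 0.001953125
= 1.0449
Since 1.0449 > 1, prefix-free code does not exist


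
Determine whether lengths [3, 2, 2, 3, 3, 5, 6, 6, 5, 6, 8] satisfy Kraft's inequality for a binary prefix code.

Kraft inequality: Σ 2^(-l_i) ≤ 1 for prefix-free code
Calculating: 2^(-3) + 2^(-2) + 2^(-2) + 2^(-3) + 2^(-3) + 2^(-5) + 2^(-6) + 2^(-6) + 2^(-5) + 2^(-6) + 2^(-8)
= 0.125 + 0.25 + 0.25 + 0.125 + 0.125 + 0.03125 + 0.015625 + 0.015625 + 0.03125 + 0.015625 + 0.00390625
= 0.9883
Since 0.9883 ≤ 1, prefix-free code exists


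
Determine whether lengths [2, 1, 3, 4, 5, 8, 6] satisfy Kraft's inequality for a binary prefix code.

Kraft inequality: Σ 2^(-l_i) ≤ 1 for prefix-free code
Calculating: 2^(-2) + 2^(-1) + 2^(-3) + 2^(-4) + 2^(-5) + 2^(-8) + 2^(-6)
= 0.25 + 0.5 + 0.125 + 0.0625 + 0.03125 + 0.00390625 + 0.015625
= 0.9883
Since 0.9883 ≤ 1, prefix-free code exists
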